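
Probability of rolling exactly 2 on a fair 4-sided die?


Favorable outcomes (roll = 2): 1
Total outcomes = 4
P = 1/4 = 0.2500

P = 0.2500


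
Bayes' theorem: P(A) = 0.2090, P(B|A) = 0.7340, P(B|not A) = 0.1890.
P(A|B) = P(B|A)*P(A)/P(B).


P(B) = P(B|A)*P(A) + P(B|A')*P(A')
= 0.7340*0.2090 + 0.1890*0.7910
= 0.153406 + 0.149499 = 0.302905
P(A|B) = 0.153406/0.302905 = 0.5064

P(A|B) = 0.5064


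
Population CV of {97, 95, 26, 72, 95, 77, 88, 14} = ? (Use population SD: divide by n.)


Mean = 70.5000
SD = 30.4672
CV = (30.4672/70.5000)*100 = 43.2159%

CV = 43.2159%


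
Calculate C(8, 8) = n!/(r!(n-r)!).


C(8,8) = 8!/(8! × 0!)
= 40320/(40320 × 1)
= 1

C(8,8) = 1


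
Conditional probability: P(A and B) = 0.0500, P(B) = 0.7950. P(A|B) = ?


P(A|B) = 0.0500/0.7950 = 0.0629

P(A|B) = 0.0629


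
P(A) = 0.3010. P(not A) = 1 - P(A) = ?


P(not A) = 1 - 0.3010 = 0.6990

P(not A) = 0.6990


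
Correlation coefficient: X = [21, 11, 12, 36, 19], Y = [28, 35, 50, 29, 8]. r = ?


Mean X = 19.8000, Mean Y = 30.0000
SD X = 8.975522, SD Y = 13.520355
Cov = -40.200000
r = -40.200000/(8.975522*13.520355) = -0.3313

r = -0.3313


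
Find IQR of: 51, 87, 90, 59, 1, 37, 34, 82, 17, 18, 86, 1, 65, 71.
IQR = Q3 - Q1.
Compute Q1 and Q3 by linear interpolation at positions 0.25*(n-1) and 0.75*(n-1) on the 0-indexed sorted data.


Sorted: 1, 1, 17, 18, 34, 37, 51, 59, 65, 71, 82, 86, 87, 90
Q1 (25th %ile) = 22.0000
Q3 (75th %ile) = 79.2500
IQR = 79.2500 - 22.0000 = 57.2500

IQR = 57.2500


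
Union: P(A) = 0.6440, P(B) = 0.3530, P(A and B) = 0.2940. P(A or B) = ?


P(A∪B) = 0.6440 + 0.3530 - 0.2940
= 0.9970 - 0.2940
= 0.7030

P(A∪B) = 0.7030


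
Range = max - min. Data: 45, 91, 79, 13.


Max = 91, Min = 13
Range = 91 - 13 = 78

Range = 78


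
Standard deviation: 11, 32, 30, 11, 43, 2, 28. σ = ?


Mean = 22.4286
Variance = 183.1020
SD = sqrt(183.1020) = 13.5315

SD = 13.5315


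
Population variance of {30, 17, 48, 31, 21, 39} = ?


Mean = 31.0000
Squared deviations: 1.0000, 196.0000, 289.0000, 0, 100.0000, 64.0000
Sum = 650.0000
Variance = 650.0000/6 = 108.3333

Variance = 108.3333


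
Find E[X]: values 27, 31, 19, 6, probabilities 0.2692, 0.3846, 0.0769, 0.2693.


E[X] = 27*0.2692 + 31*0.3846 + 19*0.0769 + 6*0.2693
= 7.2684 + 11.9226 + 1.4611 + 1.6158
= 22.2679

E[X] = 22.2679


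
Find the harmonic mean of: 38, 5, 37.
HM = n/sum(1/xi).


Sum of reciprocals = 1/38 + 1/5 + 1/37 = 0.253343
HM = 3/0.253343 = 11.8417

HM = 11.8417


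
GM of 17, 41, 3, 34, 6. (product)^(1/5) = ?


Product = 17 × 41 × 3 × 34 × 6 = 426564
GM = 426564^(1/5) = 13.3659

GM = 13.3659


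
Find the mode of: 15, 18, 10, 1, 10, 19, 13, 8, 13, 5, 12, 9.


Frequencies: 1:1, 5:1, 8:1, 9:1, 10:2, 12:1, 13:2, 15:1, 18:1, 19:1
Max frequency = 2
Mode = 10, 13

Mode = 10, 13


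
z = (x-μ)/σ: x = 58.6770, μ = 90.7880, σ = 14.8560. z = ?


z = (58.6770 - 90.7880)/14.8560
= -32.1110/14.8560
= -2.1615

z = -2.1615


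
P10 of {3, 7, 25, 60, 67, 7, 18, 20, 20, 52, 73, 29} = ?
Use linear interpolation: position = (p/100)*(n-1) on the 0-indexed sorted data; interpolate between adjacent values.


Sorted: 3, 7, 7, 18, 20, 20, 25, 29, 52, 60, 67, 73
n = 12
Index = 10/100 * 11 = 1.1000
Lower = data[1] = 7, Upper = data[2] = 7
P10 = 7 + 0.1000*(0) = 7.0000

P10 = 7.0000


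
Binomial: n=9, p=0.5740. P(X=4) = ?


C(9,4) = 126
p^4 = 0.108554
(1-p)^5 = 0.014030
P = 126 * 0.108554 * 0.014030 = 0.1919

P(X=4) = 0.1919


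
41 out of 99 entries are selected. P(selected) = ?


P = 41/99 = 0.4141

P = 0.4141


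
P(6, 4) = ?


P(6,4) = 6!/2!
= 720/2
= 360

P(6,4) = 360


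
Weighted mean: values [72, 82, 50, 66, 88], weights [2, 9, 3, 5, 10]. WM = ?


Numerator = 72*2 + 82*9 + 50*3 + 66*5 + 88*10 = 2242
Denominator = 2 + 9 + 3 + 5 + 10 = 29
WM = 2242/29 = 77.3103

WM = 77.3103


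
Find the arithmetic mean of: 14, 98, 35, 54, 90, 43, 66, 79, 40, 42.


Sum = 14 + 98 + 35 + 54 + 90 + 43 + 66 + 79 + 40 + 42 = 561
n = 10
Mean = 561/10 = 56.1000

Mean = 56.1000


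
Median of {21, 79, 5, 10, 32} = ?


Sorted: 5, 10, 21, 32, 79
n = 5 (odd)
Middle value = 21

Median = 21


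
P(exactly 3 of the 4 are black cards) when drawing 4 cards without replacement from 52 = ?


Hypergeometric: P(X=3) = C(26,3)·C(26,1) / C(52,4)
= 2600 × 26 / 270725
= 67600/270725 = 0.2497

P = 0.2497


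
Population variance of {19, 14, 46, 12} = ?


Mean = 22.7500
Squared deviations: 14.0625, 76.5625, 540.5625, 115.5625
Sum = 746.7500
Variance = 746.7500/4 = 186.6875

Variance = 186.6875


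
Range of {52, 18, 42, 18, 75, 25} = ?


Max = 75, Min = 18
Range = 75 - 18 = 57

Range = 57


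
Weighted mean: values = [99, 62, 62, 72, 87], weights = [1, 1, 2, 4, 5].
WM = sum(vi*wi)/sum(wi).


Numerator = 99*1 + 62*1 + 62*2 + 72*4 + 87*5 = 1008
Denominator = 1 + 1 + 2 + 4 + 5 = 13
WM = 1008/13 = 77.5385

WM = 77.5385


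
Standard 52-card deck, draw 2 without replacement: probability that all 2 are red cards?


P(all red cards) = (26/52) × (25/51)
= 0.2451

P = 0.2451


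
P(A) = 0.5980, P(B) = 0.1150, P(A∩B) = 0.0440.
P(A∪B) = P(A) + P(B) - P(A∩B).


P(A∪B) = 0.5980 + 0.1150 - 0.0440
= 0.7130 - 0.0440
= 0.6690

P(A∪B) = 0.6690


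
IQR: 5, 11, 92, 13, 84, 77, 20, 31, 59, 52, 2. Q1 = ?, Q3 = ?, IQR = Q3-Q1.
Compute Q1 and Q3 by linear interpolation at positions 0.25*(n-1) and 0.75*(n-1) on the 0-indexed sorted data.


Sorted: 2, 5, 11, 13, 20, 31, 52, 59, 77, 84, 92
Q1 (25th %ile) = 12.0000
Q3 (75th %ile) = 68.0000
IQR = 68.0000 - 12.0000 = 56.0000

IQR = 56.0000


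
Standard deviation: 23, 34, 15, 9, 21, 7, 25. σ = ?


Mean = 19.1429
Variance = 77.2653
SD = sqrt(77.2653) = 8.7901

SD = 8.7901


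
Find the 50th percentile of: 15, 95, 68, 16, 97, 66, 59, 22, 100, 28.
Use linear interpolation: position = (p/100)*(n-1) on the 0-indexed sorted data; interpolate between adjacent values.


Sorted: 15, 16, 22, 28, 59, 66, 68, 95, 97, 100
n = 10
Index = 50/100 * 9 = 4.5000
Lower = data[4] = 59, Upper = data[5] = 66
P50 = 59 + 0.5000*(7) = 62.5000

P50 = 62.5000


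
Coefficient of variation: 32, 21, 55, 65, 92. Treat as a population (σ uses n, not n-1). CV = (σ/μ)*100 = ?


Mean = 53.0000
SD = 25.0360
CV = (25.0360/53.0000)*100 = 47.2377%

CV = 47.2377%


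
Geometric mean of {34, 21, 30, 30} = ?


Product = 34 × 21 × 30 × 30 = 642600
GM = 642600^(1/4) = 28.3130

GM = 28.3130


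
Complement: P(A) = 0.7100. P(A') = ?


P(not A) = 1 - 0.7100 = 0.2900

P(not A) = 0.2900


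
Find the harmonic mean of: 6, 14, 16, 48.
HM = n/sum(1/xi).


Sum of reciprocals = 1/6 + 1/14 + 1/16 + 1/48 = 0.321429
HM = 4/0.321429 = 12.4444

HM = 12.4444


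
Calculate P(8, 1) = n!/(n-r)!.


P(8,1) = 8!/7!
= 40320/5040
= 8

P(8,1) = 8


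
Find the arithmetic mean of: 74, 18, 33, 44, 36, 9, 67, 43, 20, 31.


Sum = 74 + 18 + 33 + 44 + 36 + 9 + 67 + 43 + 20 + 31 = 375
n = 10
Mean = 375/10 = 37.5000

Mean = 37.5000


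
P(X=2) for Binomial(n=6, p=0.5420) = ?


C(6,2) = 15
p^2 = 0.293764
(1-p)^4 = 0.044001
P = 15 * 0.293764 * 0.044001 = 0.1939

P(X=2) = 0.1939


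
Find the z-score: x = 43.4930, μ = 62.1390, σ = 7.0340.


z = (43.4930 - 62.1390)/7.0340
= -18.6460/7.0340
= -2.6508

z = -2.6508


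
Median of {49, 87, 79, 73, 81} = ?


Sorted: 49, 73, 79, 81, 87
n = 5 (odd)
Middle value = 79

Median = 79


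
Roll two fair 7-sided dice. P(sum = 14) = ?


Total outcomes = 7×7 = 49
Favorable (sum = 14): 1
P = 1/49 = 0.0204

P = 0.0204


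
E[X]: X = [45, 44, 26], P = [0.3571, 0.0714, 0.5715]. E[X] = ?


E[X] = 45*0.3571 + 44*0.0714 + 26*0.5715
= 16.0695 + 3.1416 + 14.8590
= 34.0701

E[X] = 34.0701


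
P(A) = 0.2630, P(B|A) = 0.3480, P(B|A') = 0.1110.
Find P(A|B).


P(B) = P(B|A)*P(A) + P(B|A')*P(A')
= 0.3480*0.2630 + 0.1110*0.7370
= 0.091524 + 0.081807 = 0.173331
P(A|B) = 0.091524/0.173331 = 0.5280

P(A|B) = 0.5280


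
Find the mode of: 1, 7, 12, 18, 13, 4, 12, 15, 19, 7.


Frequencies: 1:1, 4:1, 7:2, 12:2, 13:1, 15:1, 18:1, 19:1
Max frequency = 2
Mode = 7, 12

Mode = 7, 12


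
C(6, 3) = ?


C(6,3) = 6!/(3! × 3!)
= 720/(6 × 6)
= 20

C(6,3) = 20


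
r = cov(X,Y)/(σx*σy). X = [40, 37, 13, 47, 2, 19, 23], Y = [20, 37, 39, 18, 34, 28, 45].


Mean X = 25.8571, Mean Y = 31.5714
SD X = 14.932501, SD Y = 9.271418
Cov = -79.632653
r = -79.632653/(14.932501*9.271418) = -0.5752

r = -0.5752


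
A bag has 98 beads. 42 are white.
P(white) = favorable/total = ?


P = 42/98 = 0.4286

P = 0.4286


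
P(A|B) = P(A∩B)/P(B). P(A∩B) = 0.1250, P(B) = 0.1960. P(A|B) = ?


P(A|B) = 0.1250/0.1960 = 0.6378

P(A|B) = 0.6378


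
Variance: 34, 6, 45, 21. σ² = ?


Mean = 26.5000
Squared deviations: 56.2500, 420.2500, 342.2500, 30.2500
Sum = 849.0000
Variance = 849.0000/4 = 212.2500

Variance = 212.2500


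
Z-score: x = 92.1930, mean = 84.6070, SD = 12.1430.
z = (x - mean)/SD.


z = (92.1930 - 84.6070)/12.1430
= 7.5860/12.1430
= 0.6247

z = 0.6247


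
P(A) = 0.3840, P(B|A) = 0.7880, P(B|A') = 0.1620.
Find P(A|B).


P(B) = P(B|A)*P(A) + P(B|A')*P(A')
= 0.7880*0.3840 + 0.1620*0.6160
= 0.302592 + 0.099792 = 0.402384
P(A|B) = 0.302592/0.402384 = 0.7520

P(A|B) = 0.7520


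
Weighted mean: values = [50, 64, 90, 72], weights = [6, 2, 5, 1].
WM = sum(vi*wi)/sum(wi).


Numerator = 50*6 + 64*2 + 90*5 + 72*1 = 950
Denominator = 6 + 2 + 5 + 1 = 14
WM = 950/14 = 67.8571

WM = 67.8571


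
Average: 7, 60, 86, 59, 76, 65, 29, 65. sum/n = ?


Sum = 7 + 60 + 86 + 59 + 76 + 65 + 29 + 65 = 447
n = 8
Mean = 447/8 = 55.8750

Mean = 55.8750


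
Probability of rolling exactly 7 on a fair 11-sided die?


Favorable outcomes (roll = 7): 1
Total outcomes = 11
P = 1/11 = 0.0909

P = 0.0909


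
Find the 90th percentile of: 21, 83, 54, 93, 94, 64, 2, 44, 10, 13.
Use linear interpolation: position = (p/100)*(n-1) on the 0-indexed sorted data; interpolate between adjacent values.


Sorted: 2, 10, 13, 21, 44, 54, 64, 83, 93, 94
n = 10
Index = 90/100 * 9 = 8.1000
Lower = data[8] = 93, Upper = data[9] = 94
P90 = 93 + 0.1000*(1) = 93.1000

P90 = 93.1000


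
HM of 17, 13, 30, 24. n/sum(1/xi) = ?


Sum of reciprocals = 1/17 + 1/13 + 1/30 + 1/24 = 0.210747
HM = 4/0.210747 = 18.9801

HM = 18.9801


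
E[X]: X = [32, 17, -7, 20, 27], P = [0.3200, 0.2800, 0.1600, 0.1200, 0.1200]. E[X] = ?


E[X] = 32*0.3200 + 17*0.2800 - 7*0.1600 + 20*0.1200 + 27*0.1200
= 10.2400 + 4.7600 - 1.1200 + 2.4000 + 3.2400
= 19.5200

E[X] = 19.5200


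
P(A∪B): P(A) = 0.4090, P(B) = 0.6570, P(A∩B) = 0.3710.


P(A∪B) = 0.4090 + 0.6570 - 0.3710
= 1.0660 - 0.3710
= 0.6950

P(A∪B) = 0.6950


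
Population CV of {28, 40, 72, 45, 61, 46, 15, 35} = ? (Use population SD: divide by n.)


Mean = 42.7500
SD = 16.8059
CV = (16.8059/42.7500)*100 = 39.3120%

CV = 39.3120%


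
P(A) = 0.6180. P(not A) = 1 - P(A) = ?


P(not A) = 1 - 0.6180 = 0.3820

P(not A) = 0.3820


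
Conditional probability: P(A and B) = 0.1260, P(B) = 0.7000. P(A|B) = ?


P(A|B) = 0.1260/0.7000 = 0.1800

P(A|B) = 0.1800


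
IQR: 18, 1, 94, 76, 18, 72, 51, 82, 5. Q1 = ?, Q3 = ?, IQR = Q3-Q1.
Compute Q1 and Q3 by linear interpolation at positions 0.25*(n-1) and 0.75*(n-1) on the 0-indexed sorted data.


Sorted: 1, 5, 18, 18, 51, 72, 76, 82, 94
Q1 (25th %ile) = 18.0000
Q3 (75th %ile) = 76.0000
IQR = 76.0000 - 18.0000 = 58.0000

IQR = 58.0000


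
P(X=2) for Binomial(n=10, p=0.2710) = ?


C(10,2) = 45
p^2 = 0.073441
(1-p)^8 = 0.079766
P = 45 * 0.073441 * 0.079766 = 0.2636

P(X=2) = 0.2636


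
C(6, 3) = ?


C(6,3) = 6!/(3! × 3!)
= 720/(6 × 6)
= 20

C(6,3) = 20


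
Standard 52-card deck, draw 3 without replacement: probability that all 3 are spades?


P(all spades) = (13/52) × (12/51) × (11/50)
= 0.0129

P = 0.0129


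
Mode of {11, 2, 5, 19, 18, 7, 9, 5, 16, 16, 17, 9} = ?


Frequencies: 2:1, 5:2, 7:1, 9:2, 11:1, 16:2, 17:1, 18:1, 19:1
Max frequency = 2
Mode = 5, 9, 16

Mode = 5, 9, 16


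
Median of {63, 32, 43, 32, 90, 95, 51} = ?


Sorted: 32, 32, 43, 51, 63, 90, 95
n = 7 (odd)
Middle value = 51

Median = 51


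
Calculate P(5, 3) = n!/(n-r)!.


P(5,3) = 5!/2!
= 120/2
= 60

P(5,3) = 60


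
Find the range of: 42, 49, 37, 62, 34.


Max = 62, Min = 34
Range = 62 - 34 = 28

Range = 28


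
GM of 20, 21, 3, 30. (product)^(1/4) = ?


Product = 20 × 21 × 3 × 30 = 37800
GM = 37800^(1/4) = 13.9435

GM = 13.9435


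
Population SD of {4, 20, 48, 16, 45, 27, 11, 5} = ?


Mean = 22.0000
Variance = 250.5000
SD = sqrt(250.5000) = 15.8272

SD = 15.8272


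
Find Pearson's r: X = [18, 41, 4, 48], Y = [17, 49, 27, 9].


Mean X = 27.7500, Mean Y = 25.5000
SD X = 17.640507, SD Y = 14.991664
Cov = 6.125000
r = 6.125000/(17.640507*14.991664) = 0.0232

r = 0.0232


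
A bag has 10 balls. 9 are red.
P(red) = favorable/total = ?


P = 9/10 = 0.9000

P = 0.9000


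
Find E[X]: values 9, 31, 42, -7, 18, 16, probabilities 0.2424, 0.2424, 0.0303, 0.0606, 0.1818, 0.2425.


E[X] = 9*0.2424 + 31*0.2424 + 42*0.0303 - 7*0.0606 + 18*0.1818 + 16*0.2425
= 2.1816 + 7.5144 + 1.2726 - 0.4242 + 3.2724 + 3.8800
= 17.6968

E[X] = 17.6968


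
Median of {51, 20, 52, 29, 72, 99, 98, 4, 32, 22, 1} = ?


Sorted: 1, 4, 20, 22, 29, 32, 51, 52, 72, 98, 99
n = 11 (odd)
Middle value = 32

Median = 32


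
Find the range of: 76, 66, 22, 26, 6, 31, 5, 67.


Max = 76, Min = 5
Range = 76 - 5 = 71

Range = 71


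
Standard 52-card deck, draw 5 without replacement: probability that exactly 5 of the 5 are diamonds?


Hypergeometric: P(X=5) = C(13,5)·C(39,0) / C(52,5)
= 1287 × 1 / 2598960
= 1287/2598960 = 0.0005

P = 0.0005


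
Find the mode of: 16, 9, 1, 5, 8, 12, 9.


Frequencies: 1:1, 5:1, 8:1, 9:2, 12:1, 16:1
Max frequency = 2
Mode = 9

Mode = 9


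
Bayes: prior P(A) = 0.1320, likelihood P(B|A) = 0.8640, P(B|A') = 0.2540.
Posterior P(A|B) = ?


P(B) = P(B|A)*P(A) + P(B|A')*P(A')
= 0.8640*0.1320 + 0.2540*0.8680
= 0.114048 + 0.220472 = 0.334520
P(A|B) = 0.114048/0.334520 = 0.3409

P(A|B) = 0.3409


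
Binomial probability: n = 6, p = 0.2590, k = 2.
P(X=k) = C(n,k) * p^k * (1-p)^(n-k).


C(6,2) = 15
p^2 = 0.067081
(1-p)^4 = 0.301490
P = 15 * 0.067081 * 0.301490 = 0.3034

P(X=2) = 0.3034


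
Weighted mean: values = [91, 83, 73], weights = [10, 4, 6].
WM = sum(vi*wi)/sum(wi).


Numerator = 91*10 + 83*4 + 73*6 = 1680
Denominator = 10 + 4 + 6 = 20
WM = 1680/20 = 84.0000

WM = 84.0000


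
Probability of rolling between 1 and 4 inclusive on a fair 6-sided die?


Favorable outcomes (1 ≤ roll ≤ 4): 4
Total outcomes = 6
P = 4/6 = 0.6667

P = 0.6667


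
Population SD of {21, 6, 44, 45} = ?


Mean = 29.0000
Variance = 268.5000
SD = sqrt(268.5000) = 16.3860

SD = 16.3860


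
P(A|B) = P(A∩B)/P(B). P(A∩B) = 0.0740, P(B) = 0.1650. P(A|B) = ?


P(A|B) = 0.0740/0.1650 = 0.4485

P(A|B) = 0.4485


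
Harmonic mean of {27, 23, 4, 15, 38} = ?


Sum of reciprocals = 1/27 + 1/23 + 1/4 + 1/15 + 1/38 = 0.423498
HM = 5/0.423498 = 11.8064

HM = 11.8064


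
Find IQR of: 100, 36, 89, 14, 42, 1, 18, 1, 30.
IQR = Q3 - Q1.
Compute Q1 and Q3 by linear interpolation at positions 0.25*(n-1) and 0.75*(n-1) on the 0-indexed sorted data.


Sorted: 1, 1, 14, 18, 30, 36, 42, 89, 100
Q1 (25th %ile) = 14.0000
Q3 (75th %ile) = 42.0000
IQR = 42.0000 - 14.0000 = 28.0000

IQR = 28.0000


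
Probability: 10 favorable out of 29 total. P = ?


P = 10/29 = 0.3448

P = 0.3448


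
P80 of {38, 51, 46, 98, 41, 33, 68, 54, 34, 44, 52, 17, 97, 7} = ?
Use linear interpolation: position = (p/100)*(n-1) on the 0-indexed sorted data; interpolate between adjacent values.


Sorted: 7, 17, 33, 34, 38, 41, 44, 46, 51, 52, 54, 68, 97, 98
n = 14
Index = 80/100 * 13 = 10.4000
Lower = data[10] = 54, Upper = data[11] = 68
P80 = 54 + 0.4000*(14) = 59.6000

P80 = 59.6000


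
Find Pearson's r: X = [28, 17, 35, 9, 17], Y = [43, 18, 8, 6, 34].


Mean X = 21.2000, Mean Y = 21.8000
SD X = 9.173876, SD Y = 14.510686
Cov = 22.240000
r = 22.240000/(9.173876*14.510686) = 0.1671

r = 0.1671


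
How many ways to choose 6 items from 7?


C(7,6) = 7!/(6! × 1!)
= 5040/(720 × 1)
= 7

C(7,6) = 7


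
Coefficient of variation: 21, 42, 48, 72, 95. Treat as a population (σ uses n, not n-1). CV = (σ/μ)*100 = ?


Mean = 55.6000
SD = 25.5390
CV = (25.5390/55.6000)*100 = 45.9334%

CV = 45.9334%


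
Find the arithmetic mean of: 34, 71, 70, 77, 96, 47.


Sum = 34 + 71 + 70 + 77 + 96 + 47 = 395
n = 6
Mean = 395/6 = 65.8333

Mean = 65.8333


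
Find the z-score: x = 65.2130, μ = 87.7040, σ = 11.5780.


z = (65.2130 - 87.7040)/11.5780
= -22.4910/11.5780
= -1.9426

z = -1.9426


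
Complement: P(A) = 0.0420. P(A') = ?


P(not A) = 1 - 0.0420 = 0.9580

P(not A) = 0.9580


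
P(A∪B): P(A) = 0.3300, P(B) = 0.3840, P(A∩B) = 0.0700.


P(A∪B) = 0.3300 + 0.3840 - 0.0700
= 0.7140 - 0.0700
= 0.6440

P(A∪B) = 0.6440


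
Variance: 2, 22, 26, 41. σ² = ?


Mean = 22.7500
Squared deviations: 430.5625, 0.5625, 10.5625, 333.0625
Sum = 774.7500
Variance = 774.7500/4 = 193.6875

Variance = 193.6875


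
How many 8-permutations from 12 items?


P(12,8) = 12!/4!
= 479001600/24
= 19958400

P(12,8) = 19958400


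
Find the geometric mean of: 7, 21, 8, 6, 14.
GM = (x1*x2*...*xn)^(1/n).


Product = 7 × 21 × 8 × 6 × 14 = 98784
GM = 98784^(1/5) = 9.9756

GM = 9.9756


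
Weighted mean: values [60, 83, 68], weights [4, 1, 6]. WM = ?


Numerator = 60*4 + 83*1 + 68*6 = 731
Denominator = 4 + 1 + 6 = 11
WM = 731/11 = 66.4545

WM = 66.4545


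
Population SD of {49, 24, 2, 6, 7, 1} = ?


Mean = 14.8333
Variance = 291.1389
SD = sqrt(291.1389) = 17.0628

SD = 17.0628


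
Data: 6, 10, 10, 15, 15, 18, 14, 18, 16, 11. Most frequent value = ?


Frequencies: 6:1, 10:2, 11:1, 14:1, 15:2, 16:1, 18:2
Max frequency = 2
Mode = 10, 15, 18

Mode = 10, 15, 18


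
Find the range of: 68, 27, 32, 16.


Max = 68, Min = 16
Range = 68 - 16 = 52

Range = 52


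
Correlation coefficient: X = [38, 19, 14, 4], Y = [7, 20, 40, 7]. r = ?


Mean X = 18.7500, Mean Y = 18.5000
SD X = 12.356678, SD Y = 13.500000
Cov = -38.375000
r = -38.375000/(12.356678*13.500000) = -0.2300

r = -0.2300


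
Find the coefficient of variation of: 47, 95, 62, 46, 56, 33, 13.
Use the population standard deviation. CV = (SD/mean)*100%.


Mean = 50.2857
SD = 23.5658
CV = (23.5658/50.2857)*100 = 46.8638%

CV = 46.8638%


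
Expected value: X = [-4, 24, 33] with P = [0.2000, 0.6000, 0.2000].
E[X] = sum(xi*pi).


E[X] = -4*0.2000 + 24*0.6000 + 33*0.2000
= -0.8000 + 14.4000 + 6.6000
= 20.2000

E[X] = 20.2000


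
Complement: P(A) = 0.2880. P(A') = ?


P(not A) = 1 - 0.2880 = 0.7120

P(not A) = 0.7120


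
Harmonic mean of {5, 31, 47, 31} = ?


Sum of reciprocals = 1/5 + 1/31 + 1/47 + 1/31 = 0.285793
HM = 4/0.285793 = 13.9962

HM = 13.9962


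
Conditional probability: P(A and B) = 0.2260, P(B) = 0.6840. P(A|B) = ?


P(A|B) = 0.2260/0.6840 = 0.3304

P(A|B) = 0.3304


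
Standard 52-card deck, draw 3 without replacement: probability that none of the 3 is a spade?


P(no spades) = (39/52) × (38/51) × (37/50)
= 0.4135

P = 0.4135


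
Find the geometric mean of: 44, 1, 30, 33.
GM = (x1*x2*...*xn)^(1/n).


Product = 44 × 1 × 30 × 33 = 43560
GM = 43560^(1/4) = 14.4468

GM = 14.4468


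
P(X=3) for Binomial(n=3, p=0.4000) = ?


C(3,3) = 1
p^3 = 0.064000
(1-p)^0 = 1.000000
P = 1 * 0.064000 * 1.000000 = 0.0640

P(X=3) = 0.0640


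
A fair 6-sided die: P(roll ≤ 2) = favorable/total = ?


Favorable outcomes (roll ≤ 2): 2
Total outcomes = 6
P = 2/6 = 0.3333

P = 0.3333


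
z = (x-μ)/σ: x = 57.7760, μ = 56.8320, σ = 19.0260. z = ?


z = (57.7760 - 56.8320)/19.0260
= 0.9440/19.0260
= 0.0496

z = 0.0496


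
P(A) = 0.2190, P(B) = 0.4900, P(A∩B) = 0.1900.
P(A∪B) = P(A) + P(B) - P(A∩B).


P(A∪B) = 0.2190 + 0.4900 - 0.1900
= 0.7090 - 0.1900
= 0.5190

P(A∪B) = 0.5190


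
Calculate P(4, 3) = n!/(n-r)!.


P(4,3) = 4!/1!
= 24/1
= 24

P(4,3) = 24


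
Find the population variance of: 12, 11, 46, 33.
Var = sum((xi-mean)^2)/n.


Mean = 25.5000
Squared deviations: 182.2500, 210.2500, 420.2500, 56.2500
Sum = 869.0000
Variance = 869.0000/4 = 217.2500

Variance = 217.2500


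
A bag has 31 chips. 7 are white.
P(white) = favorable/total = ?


P = 7/31 = 0.2258

P = 0.2258


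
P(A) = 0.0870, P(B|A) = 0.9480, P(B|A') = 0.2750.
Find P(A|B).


P(B) = P(B|A)*P(A) + P(B|A')*P(A')
= 0.9480*0.0870 + 0.2750*0.9130
= 0.082476 + 0.251075 = 0.333551
P(A|B) = 0.082476/0.333551 = 0.2473

P(A|B) = 0.2473


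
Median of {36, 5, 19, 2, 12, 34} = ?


Sorted: 2, 5, 12, 19, 34, 36
n = 6 (even)
Middle values: 12 and 19
Median = (12+19)/2 = 15.5000

Median = 15.5000


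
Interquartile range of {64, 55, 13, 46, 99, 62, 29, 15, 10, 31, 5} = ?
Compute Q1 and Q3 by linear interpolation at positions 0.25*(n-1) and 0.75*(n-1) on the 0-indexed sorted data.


Sorted: 5, 10, 13, 15, 29, 31, 46, 55, 62, 64, 99
Q1 (25th %ile) = 14.0000
Q3 (75th %ile) = 58.5000
IQR = 58.5000 - 14.0000 = 44.5000

IQR = 44.5000


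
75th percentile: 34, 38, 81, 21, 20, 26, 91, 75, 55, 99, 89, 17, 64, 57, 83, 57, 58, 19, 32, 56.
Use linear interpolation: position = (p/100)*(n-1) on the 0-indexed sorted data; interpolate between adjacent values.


Sorted: 17, 19, 20, 21, 26, 32, 34, 38, 55, 56, 57, 57, 58, 64, 75, 81, 83, 89, 91, 99
n = 20
Index = 75/100 * 19 = 14.2500
Lower = data[14] = 75, Upper = data[15] = 81
P75 = 75 + 0.2500*(6) = 76.5000

P75 = 76.5000


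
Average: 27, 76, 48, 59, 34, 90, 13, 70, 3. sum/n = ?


Sum = 27 + 76 + 48 + 59 + 34 + 90 + 13 + 70 + 3 = 420
n = 9
Mean = 420/9 = 46.6667

Mean = 46.6667


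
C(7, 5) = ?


C(7,5) = 7!/(5! × 2!)
= 5040/(120 × 2)
= 21

C(7,5) = 21


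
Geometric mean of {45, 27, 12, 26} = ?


Product = 45 × 27 × 12 × 26 = 379080
GM = 379080^(1/4) = 24.8132

GM = 24.8132


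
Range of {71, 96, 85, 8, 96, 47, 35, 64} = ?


Max = 96, Min = 8
Range = 96 - 8 = 88

Range = 88


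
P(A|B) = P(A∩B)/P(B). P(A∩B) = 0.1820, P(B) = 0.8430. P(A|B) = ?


P(A|B) = 0.1820/0.8430 = 0.2159

P(A|B) = 0.2159


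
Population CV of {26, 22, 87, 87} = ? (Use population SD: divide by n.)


Mean = 55.5000
SD = 31.5317
CV = (31.5317/55.5000)*100 = 56.8139%

CV = 56.8139%


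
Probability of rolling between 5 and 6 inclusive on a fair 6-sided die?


Favorable outcomes (5 ≤ roll ≤ 6): 2
Total outcomes = 6
P = 2/6 = 0.3333

P = 0.3333


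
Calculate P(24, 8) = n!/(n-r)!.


P(24,8) = 24!/16!
= 620448401733239439360000/20922789888000
= 29654190720

P(24,8) = 29654190720


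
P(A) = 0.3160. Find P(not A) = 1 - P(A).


P(not A) = 1 - 0.3160 = 0.6840

P(not A) = 0.6840


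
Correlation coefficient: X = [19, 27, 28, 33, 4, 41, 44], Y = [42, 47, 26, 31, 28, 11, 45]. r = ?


Mean X = 28.0000, Mean Y = 32.8571
SD X = 12.581165, SD Y = 11.849395
Cov = -11.285714
r = -11.285714/(12.581165*11.849395) = -0.0757

r = -0.0757


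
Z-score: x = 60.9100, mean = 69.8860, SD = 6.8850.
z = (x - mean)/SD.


z = (60.9100 - 69.8860)/6.8850
= -8.9760/6.8850
= -1.3037

z = -1.3037


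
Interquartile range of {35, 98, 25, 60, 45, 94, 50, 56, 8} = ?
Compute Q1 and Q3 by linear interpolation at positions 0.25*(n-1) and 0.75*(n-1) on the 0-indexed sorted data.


Sorted: 8, 25, 35, 45, 50, 56, 60, 94, 98
Q1 (25th %ile) = 35.0000
Q3 (75th %ile) = 60.0000
IQR = 60.0000 - 35.0000 = 25.0000

IQR = 25.0000


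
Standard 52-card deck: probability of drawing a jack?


4 jacks in 52 cards
P = 4/52 = 0.0769

P = 0.0769


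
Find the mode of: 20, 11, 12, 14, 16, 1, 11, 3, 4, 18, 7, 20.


Frequencies: 1:1, 3:1, 4:1, 7:1, 11:2, 12:1, 14:1, 16:1, 18:1, 20:2
Max frequency = 2
Mode = 11, 20

Mode = 11, 20


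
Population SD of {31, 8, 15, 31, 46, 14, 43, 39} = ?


Mean = 28.3750
Variance = 181.4844
SD = sqrt(181.4844) = 13.4716

SD = 13.4716


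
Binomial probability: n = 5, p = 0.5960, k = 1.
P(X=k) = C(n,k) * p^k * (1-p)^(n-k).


C(5,1) = 5
p^1 = 0.596000
(1-p)^4 = 0.026639
P = 5 * 0.596000 * 0.026639 = 0.0794

P(X=1) = 0.0794


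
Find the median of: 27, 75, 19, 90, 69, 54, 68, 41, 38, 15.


Sorted: 15, 19, 27, 38, 41, 54, 68, 69, 75, 90
n = 10 (even)
Middle values: 41 and 54
Median = (41+54)/2 = 47.5000

Median = 47.5000


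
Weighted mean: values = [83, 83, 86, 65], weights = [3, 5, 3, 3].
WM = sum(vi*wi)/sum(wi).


Numerator = 83*3 + 83*5 + 86*3 + 65*3 = 1117
Denominator = 3 + 5 + 3 + 3 = 14
WM = 1117/14 = 79.7857

WM = 79.7857


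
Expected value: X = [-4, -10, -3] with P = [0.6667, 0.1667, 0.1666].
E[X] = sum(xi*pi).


E[X] = -4*0.6667 - 10*0.1667 - 3*0.1666
= -2.6668 - 1.6670 - 0.4998
= -4.8336

E[X] = -4.8336


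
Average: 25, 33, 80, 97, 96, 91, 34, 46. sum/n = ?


Sum = 25 + 33 + 80 + 97 + 96 + 91 + 34 + 46 = 502
n = 8
Mean = 502/8 = 62.7500

Mean = 62.7500


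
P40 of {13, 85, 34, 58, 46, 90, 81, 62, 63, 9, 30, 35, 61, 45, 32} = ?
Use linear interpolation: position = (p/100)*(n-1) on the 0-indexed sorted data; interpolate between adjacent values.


Sorted: 9, 13, 30, 32, 34, 35, 45, 46, 58, 61, 62, 63, 81, 85, 90
n = 15
Index = 40/100 * 14 = 5.6000
Lower = data[5] = 35, Upper = data[6] = 45
P40 = 35 + 0.6000*(10) = 41.0000

P40 = 41.0000


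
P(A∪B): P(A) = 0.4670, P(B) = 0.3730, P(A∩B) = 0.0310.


P(A∪B) = 0.4670 + 0.3730 - 0.0310
= 0.8400 - 0.0310
= 0.8090

P(A∪B) = 0.8090


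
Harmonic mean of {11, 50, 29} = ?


Sum of reciprocals = 1/11 + 1/50 + 1/29 = 0.145392
HM = 3/0.145392 = 20.6339

HM = 20.6339


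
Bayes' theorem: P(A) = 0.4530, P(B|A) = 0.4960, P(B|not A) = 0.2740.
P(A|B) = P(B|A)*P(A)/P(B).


P(B) = P(B|A)*P(A) + P(B|A')*P(A')
= 0.4960*0.4530 + 0.2740*0.5470
= 0.224688 + 0.149878 = 0.374566
P(A|B) = 0.224688/0.374566 = 0.5999

P(A|B) = 0.5999


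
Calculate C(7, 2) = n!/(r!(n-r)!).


C(7,2) = 7!/(2! × 5!)
= 5040/(2 × 120)
= 21

C(7,2) = 21


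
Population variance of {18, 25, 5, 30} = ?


Mean = 19.5000
Squared deviations: 2.2500, 30.2500, 210.2500, 110.2500
Sum = 353.0000
Variance = 353.0000/4 = 88.2500

Variance = 88.2500


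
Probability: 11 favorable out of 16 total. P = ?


P = 11/16 = 0.6875

P = 0.6875


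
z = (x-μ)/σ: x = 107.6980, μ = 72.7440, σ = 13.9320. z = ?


z = (107.6980 - 72.7440)/13.9320
= 34.9540/13.9320
= 2.5089

z = 2.5089


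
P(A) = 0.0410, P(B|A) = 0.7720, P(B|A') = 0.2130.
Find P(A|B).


P(B) = P(B|A)*P(A) + P(B|A')*P(A')
= 0.7720*0.0410 + 0.2130*0.9590
= 0.031652 + 0.204267 = 0.235919
P(A|B) = 0.031652/0.235919 = 0.1342

P(A|B) = 0.1342


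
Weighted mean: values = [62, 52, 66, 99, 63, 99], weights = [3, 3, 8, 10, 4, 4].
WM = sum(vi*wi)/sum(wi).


Numerator = 62*3 + 52*3 + 66*8 + 99*10 + 63*4 + 99*4 = 2508
Denominator = 3 + 3 + 8 + 10 + 4 + 4 = 32
WM = 2508/32 = 78.3750

WM = 78.3750


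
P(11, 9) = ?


P(11,9) = 11!/2!
= 39916800/2
= 19958400

P(11,9) = 19958400


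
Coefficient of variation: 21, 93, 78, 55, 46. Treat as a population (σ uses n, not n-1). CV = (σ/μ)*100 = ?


Mean = 58.6000
SD = 25.0807
CV = (25.0807/58.6000)*100 = 42.7998%

CV = 42.7998%


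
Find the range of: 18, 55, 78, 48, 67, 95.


Max = 95, Min = 18
Range = 95 - 18 = 77

Range = 77


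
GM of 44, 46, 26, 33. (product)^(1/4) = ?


Product = 44 × 46 × 26 × 33 = 1736592
GM = 1736592^(1/4) = 36.3015

GM = 36.3015


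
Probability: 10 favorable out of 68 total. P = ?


P = 10/68 = 0.1471

P = 0.1471


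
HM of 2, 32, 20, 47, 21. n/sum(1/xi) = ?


Sum of reciprocals = 1/2 + 1/32 + 1/20 + 1/47 + 1/21 = 0.650146
HM = 5/0.650146 = 7.6906

HM = 7.6906


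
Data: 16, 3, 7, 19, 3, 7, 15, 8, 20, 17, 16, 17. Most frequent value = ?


Frequencies: 3:2, 7:2, 8:1, 15:1, 16:2, 17:2, 19:1, 20:1
Max frequency = 2
Mode = 3, 7, 16, 17

Mode = 3, 7, 16, 17


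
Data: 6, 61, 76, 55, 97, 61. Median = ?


Sorted: 6, 55, 61, 61, 76, 97
n = 6 (even)
Middle values: 61 and 61
Median = (61+61)/2 = 61.0000

Median = 61.0000


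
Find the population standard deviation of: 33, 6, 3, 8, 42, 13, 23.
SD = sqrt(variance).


Mean = 18.2857
Variance = 188.4898
SD = sqrt(188.4898) = 13.7292

SD = 13.7292


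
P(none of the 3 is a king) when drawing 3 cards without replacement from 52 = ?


P(no kings) = (48/52) × (47/51) × (46/50)
= 0.7826

P = 0.7826


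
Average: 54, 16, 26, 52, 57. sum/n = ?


Sum = 54 + 16 + 26 + 52 + 57 = 205
n = 5
Mean = 205/5 = 41.0000

Mean = 41.0000


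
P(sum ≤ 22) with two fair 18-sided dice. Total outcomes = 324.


Total outcomes = 18×18 = 324
Favorable (sum ≤ 22): 219
P = 219/324 = 0.6759

P = 0.6759


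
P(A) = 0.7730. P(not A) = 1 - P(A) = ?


P(not A) = 1 - 0.7730 = 0.2270

P(not A) = 0.2270


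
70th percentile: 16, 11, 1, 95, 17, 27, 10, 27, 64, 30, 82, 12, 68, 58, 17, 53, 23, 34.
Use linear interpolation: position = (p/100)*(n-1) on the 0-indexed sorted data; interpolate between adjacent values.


Sorted: 1, 10, 11, 12, 16, 17, 17, 23, 27, 27, 30, 34, 53, 58, 64, 68, 82, 95
n = 18
Index = 70/100 * 17 = 11.9000
Lower = data[11] = 34, Upper = data[12] = 53
P70 = 34 + 0.9000*(19) = 51.1000

P70 = 51.1000


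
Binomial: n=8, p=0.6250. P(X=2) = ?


C(8,2) = 28
p^2 = 0.390625
(1-p)^6 = 0.002781
P = 28 * 0.390625 * 0.002781 = 0.0304

P(X=2) = 0.0304


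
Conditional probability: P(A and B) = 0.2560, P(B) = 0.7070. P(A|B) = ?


P(A|B) = 0.2560/0.7070 = 0.3621

P(A|B) = 0.3621


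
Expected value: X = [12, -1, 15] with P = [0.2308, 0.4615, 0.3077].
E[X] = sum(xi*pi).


E[X] = 12*0.2308 - 1*0.4615 + 15*0.3077
= 2.7696 - 0.4615 + 4.6155
= 6.9236

E[X] = 6.9236


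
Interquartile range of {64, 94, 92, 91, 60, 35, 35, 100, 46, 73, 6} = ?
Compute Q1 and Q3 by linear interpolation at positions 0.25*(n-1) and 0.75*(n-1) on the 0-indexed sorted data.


Sorted: 6, 35, 35, 46, 60, 64, 73, 91, 92, 94, 100
Q1 (25th %ile) = 40.5000
Q3 (75th %ile) = 91.5000
IQR = 91.5000 - 40.5000 = 51.0000

IQR = 51.0000


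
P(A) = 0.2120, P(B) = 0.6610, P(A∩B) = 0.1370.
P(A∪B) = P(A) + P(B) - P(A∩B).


P(A∪B) = 0.2120 + 0.6610 - 0.1370
= 0.8730 - 0.1370
= 0.7360

P(A∪B) = 0.7360


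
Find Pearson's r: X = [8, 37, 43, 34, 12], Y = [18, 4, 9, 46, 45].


Mean X = 26.8000, Mean Y = 24.4000
SD X = 14.076931, SD Y = 17.805617
Cov = -97.320000
r = -97.320000/(14.076931*17.805617) = -0.3883

r = -0.3883


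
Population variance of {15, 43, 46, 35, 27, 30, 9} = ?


Mean = 29.2857
Squared deviations: 204.0816, 188.0816, 279.3673, 32.6531, 5.2245, 0.5102, 411.5102
Sum = 1121.4286
Variance = 1121.4286/7 = 160.2041

Variance = 160.2041


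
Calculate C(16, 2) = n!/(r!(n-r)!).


C(16,2) = 16!/(2! × 14!)
= 20922789888000/(2 × 87178291200)
= 120

C(16,2) = 120


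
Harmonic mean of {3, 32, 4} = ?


Sum of reciprocals = 1/3 + 1/32 + 1/4 = 0.614583
HM = 3/0.614583 = 4.8814

HM = 4.8814


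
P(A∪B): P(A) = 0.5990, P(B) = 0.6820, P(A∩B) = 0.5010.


P(A∪B) = 0.5990 + 0.6820 - 0.5010
= 1.2810 - 0.5010
= 0.7800

P(A∪B) = 0.7800


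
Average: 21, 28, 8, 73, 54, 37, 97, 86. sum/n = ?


Sum = 21 + 28 + 8 + 73 + 54 + 37 + 97 + 86 = 404
n = 8
Mean = 404/8 = 50.5000

Mean = 50.5000


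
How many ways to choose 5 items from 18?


C(18,5) = 18!/(5! × 13!)
= 6402373705728000/(120 × 6227020800)
= 8568

C(18,5) = 8568


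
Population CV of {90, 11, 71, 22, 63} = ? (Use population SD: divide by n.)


Mean = 51.4000
SD = 30.0173
CV = (30.0173/51.4000)*100 = 58.3995%

CV = 58.3995%


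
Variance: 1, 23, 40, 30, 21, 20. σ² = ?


Mean = 22.5000
Squared deviations: 462.2500, 0.2500, 306.2500, 56.2500, 2.2500, 6.2500
Sum = 833.5000
Variance = 833.5000/6 = 138.9167

Variance = 138.9167


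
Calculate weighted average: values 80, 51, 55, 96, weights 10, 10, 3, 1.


Numerator = 80*10 + 51*10 + 55*3 + 96*1 = 1571
Denominator = 10 + 10 + 3 + 1 = 24
WM = 1571/24 = 65.4583

WM = 65.4583


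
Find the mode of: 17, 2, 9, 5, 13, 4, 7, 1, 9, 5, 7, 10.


Frequencies: 1:1, 2:1, 4:1, 5:2, 7:2, 9:2, 10:1, 13:1, 17:1
Max frequency = 2
Mode = 5, 7, 9

Mode = 5, 7, 9


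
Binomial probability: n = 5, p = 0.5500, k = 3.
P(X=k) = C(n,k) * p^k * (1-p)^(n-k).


C(5,3) = 10
p^3 = 0.166375
(1-p)^2 = 0.202500
P = 10 * 0.166375 * 0.202500 = 0.3369

P(X=3) = 0.3369


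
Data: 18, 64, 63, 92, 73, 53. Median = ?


Sorted: 18, 53, 63, 64, 73, 92
n = 6 (even)
Middle values: 63 and 64
Median = (63+64)/2 = 63.5000

Median = 63.5000


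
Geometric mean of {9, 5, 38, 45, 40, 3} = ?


Product = 9 × 5 × 38 × 45 × 40 × 3 = 9234000
GM = 9234000^(1/6) = 14.4843

GM = 14.4843


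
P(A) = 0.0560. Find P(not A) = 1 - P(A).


P(not A) = 1 - 0.0560 = 0.9440

P(not A) = 0.9440


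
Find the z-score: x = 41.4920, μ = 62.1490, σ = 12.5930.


z = (41.4920 - 62.1490)/12.5930
= -20.6570/12.5930
= -1.6404

z = -1.6404


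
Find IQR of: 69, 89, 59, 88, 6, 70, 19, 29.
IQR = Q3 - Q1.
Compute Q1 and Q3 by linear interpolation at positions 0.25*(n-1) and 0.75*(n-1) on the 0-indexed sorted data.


Sorted: 6, 19, 29, 59, 69, 70, 88, 89
Q1 (25th %ile) = 26.5000
Q3 (75th %ile) = 74.5000
IQR = 74.5000 - 26.5000 = 48.0000

IQR = 48.0000


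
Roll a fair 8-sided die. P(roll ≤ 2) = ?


Favorable outcomes (roll ≤ 2): 2
Total outcomes = 8
P = 2/8 = 0.2500

P = 0.2500


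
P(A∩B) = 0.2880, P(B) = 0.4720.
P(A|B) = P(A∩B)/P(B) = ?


P(A|B) = 0.2880/0.4720 = 0.6102

P(A|B) = 0.6102


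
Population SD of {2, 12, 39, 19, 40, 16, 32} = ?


Mean = 22.8571
Variance = 178.9796
SD = sqrt(178.9796) = 13.3783

SD = 13.3783


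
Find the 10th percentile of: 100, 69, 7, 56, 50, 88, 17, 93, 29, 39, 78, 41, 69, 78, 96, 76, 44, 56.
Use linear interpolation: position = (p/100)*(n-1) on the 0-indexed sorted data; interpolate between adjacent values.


Sorted: 7, 17, 29, 39, 41, 44, 50, 56, 56, 69, 69, 76, 78, 78, 88, 93, 96, 100
n = 18
Index = 10/100 * 17 = 1.7000
Lower = data[1] = 17, Upper = data[2] = 29
P10 = 17 + 0.7000*(12) = 25.4000

P10 = 25.4000


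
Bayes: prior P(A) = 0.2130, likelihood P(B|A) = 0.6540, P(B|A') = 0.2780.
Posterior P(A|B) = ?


P(B) = P(B|A)*P(A) + P(B|A')*P(A')
= 0.6540*0.2130 + 0.2780*0.7870
= 0.139302 + 0.218786 = 0.358088
P(A|B) = 0.139302/0.358088 = 0.3890

P(A|B) = 0.3890


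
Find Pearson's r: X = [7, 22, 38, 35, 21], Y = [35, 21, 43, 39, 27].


Mean X = 24.6000, Mean Y = 33.0000
SD X = 11.110356, SD Y = 8.000000
Cov = 42.800000
r = 42.800000/(11.110356*8.000000) = 0.4815

r = 0.4815


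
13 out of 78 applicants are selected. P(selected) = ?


P = 13/78 = 0.1667

P = 0.1667


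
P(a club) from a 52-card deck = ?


13 clubs in 52 cards
P = 13/52 = 0.2500

P = 0.2500


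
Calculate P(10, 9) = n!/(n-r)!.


P(10,9) = 10!/1!
= 3628800/1
= 3628800

P(10,9) = 3628800


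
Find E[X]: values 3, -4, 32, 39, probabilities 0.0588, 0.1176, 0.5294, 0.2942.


E[X] = 3*0.0588 - 4*0.1176 + 32*0.5294 + 39*0.2942
= 0.1764 - 0.4704 + 16.9408 + 11.4738
= 28.1206

E[X] = 28.1206


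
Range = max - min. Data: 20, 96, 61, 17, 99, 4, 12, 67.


Max = 99, Min = 4
Range = 99 - 4 = 95

Range = 95


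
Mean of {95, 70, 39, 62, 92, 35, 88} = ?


Sum = 95 + 70 + 39 + 62 + 92 + 35 + 88 = 481
n = 7
Mean = 481/7 = 68.7143

Mean = 68.7143


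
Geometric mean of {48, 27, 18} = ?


Product = 48 × 27 × 18 = 23328
GM = 23328^(1/3) = 28.5732

GM = 28.5732


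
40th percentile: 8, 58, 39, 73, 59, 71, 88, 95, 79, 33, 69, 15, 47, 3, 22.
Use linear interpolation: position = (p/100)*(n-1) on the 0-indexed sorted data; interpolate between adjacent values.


Sorted: 3, 8, 15, 22, 33, 39, 47, 58, 59, 69, 71, 73, 79, 88, 95
n = 15
Index = 40/100 * 14 = 5.6000
Lower = data[5] = 39, Upper = data[6] = 47
P40 = 39 + 0.6000*(8) = 43.8000

P40 = 43.8000


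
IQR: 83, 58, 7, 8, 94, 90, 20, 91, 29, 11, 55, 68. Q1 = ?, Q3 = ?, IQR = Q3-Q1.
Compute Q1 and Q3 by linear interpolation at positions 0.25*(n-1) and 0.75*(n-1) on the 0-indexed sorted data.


Sorted: 7, 8, 11, 20, 29, 55, 58, 68, 83, 90, 91, 94
Q1 (25th %ile) = 17.7500
Q3 (75th %ile) = 84.7500
IQR = 84.7500 - 17.7500 = 67.0000

IQR = 67.0000


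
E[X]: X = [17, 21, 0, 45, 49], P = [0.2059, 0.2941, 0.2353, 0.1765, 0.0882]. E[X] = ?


E[X] = 17*0.2059 + 21*0.2941 + 0*0.2353 + 45*0.1765 + 49*0.0882
= 3.5003 + 6.1761 + 0 + 7.9425 + 4.3218
= 21.9407

E[X] = 21.9407


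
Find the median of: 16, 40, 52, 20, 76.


Sorted: 16, 20, 40, 52, 76
n = 5 (odd)
Middle value = 40

Median = 40


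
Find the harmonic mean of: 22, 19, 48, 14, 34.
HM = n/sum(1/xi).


Sum of reciprocals = 1/22 + 1/19 + 1/48 + 1/14 + 1/34 = 0.219760
HM = 5/0.219760 = 22.7521

HM = 22.7521


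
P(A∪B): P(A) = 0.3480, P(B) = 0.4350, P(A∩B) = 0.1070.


P(A∪B) = 0.3480 + 0.4350 - 0.1070
= 0.7830 - 0.1070
= 0.6760

P(A∪B) = 0.6760


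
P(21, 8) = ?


P(21,8) = 21!/13!
= 51090942171709440000/6227020800
= 8204716800

P(21,8) = 8204716800


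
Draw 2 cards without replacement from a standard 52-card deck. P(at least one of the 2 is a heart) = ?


P(at least one) = 1 - P(none)
P(none) = (39/52) × (38/51) = 0.558824
P(at least one) = 1 - 0.558824 = 0.4412

P = 0.4412


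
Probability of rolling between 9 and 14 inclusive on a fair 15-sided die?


Favorable outcomes (9 ≤ roll ≤ 14): 6
Total outcomes = 15
P = 6/15 = 0.4000

P = 0.4000


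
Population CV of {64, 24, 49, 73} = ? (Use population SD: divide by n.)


Mean = 52.5000
SD = 18.5540
CV = (18.5540/52.5000)*100 = 35.3409%

CV = 35.3409%


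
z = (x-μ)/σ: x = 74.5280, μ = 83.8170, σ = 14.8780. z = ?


z = (74.5280 - 83.8170)/14.8780
= -9.2890/14.8780
= -0.6243

z = -0.6243


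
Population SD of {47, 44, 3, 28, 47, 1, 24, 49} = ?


Mean = 30.3750
Variance = 342.9844
SD = sqrt(342.9844) = 18.5198

SD = 18.5198


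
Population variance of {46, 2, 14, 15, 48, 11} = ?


Mean = 22.6667
Squared deviations: 544.4444, 427.1111, 75.1111, 58.7778, 641.7778, 136.1111
Sum = 1883.3333
Variance = 1883.3333/6 = 313.8889

Variance = 313.8889


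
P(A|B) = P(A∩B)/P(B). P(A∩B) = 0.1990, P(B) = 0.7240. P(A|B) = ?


P(A|B) = 0.1990/0.7240 = 0.2749

P(A|B) = 0.2749


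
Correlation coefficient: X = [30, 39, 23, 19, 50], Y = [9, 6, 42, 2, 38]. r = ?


Mean X = 32.2000, Mean Y = 19.4000
SD X = 11.196428, SD Y = 17.012936
Cov = 56.920000
r = 56.920000/(11.196428*17.012936) = 0.2988

r = 0.2988


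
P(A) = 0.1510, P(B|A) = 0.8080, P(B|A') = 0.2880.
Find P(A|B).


P(B) = P(B|A)*P(A) + P(B|A')*P(A')
= 0.8080*0.1510 + 0.2880*0.8490
= 0.122008 + 0.244512 = 0.366520
P(A|B) = 0.122008/0.366520 = 0.3329

P(A|B) = 0.3329


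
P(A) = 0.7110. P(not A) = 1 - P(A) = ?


P(not A) = 1 - 0.7110 = 0.2890

P(not A) = 0.2890


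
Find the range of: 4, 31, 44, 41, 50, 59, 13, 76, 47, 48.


Max = 76, Min = 4
Range = 76 - 4 = 72

Range = 72


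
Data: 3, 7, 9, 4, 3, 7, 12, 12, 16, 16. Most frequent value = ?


Frequencies: 3:2, 4:1, 7:2, 9:1, 12:2, 16:2
Max frequency = 2
Mode = 3, 7, 12, 16

Mode = 3, 7, 12, 16


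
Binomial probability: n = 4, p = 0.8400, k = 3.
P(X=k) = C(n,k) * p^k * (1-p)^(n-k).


C(4,3) = 4
p^3 = 0.592704
(1-p)^1 = 0.160000
P = 4 * 0.592704 * 0.160000 = 0.3793

P(X=3) = 0.3793
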